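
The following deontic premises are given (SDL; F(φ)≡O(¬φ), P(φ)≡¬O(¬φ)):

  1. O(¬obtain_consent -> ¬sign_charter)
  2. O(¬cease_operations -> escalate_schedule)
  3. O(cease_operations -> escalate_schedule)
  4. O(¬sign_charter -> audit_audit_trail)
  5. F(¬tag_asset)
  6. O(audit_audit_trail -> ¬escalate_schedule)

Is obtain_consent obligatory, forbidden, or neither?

Obligatory

By case analysis on ¬cease_operations: premise 2 gives O(¬cease_operations -> escalate_schedule) and premise 3 gives O(cease_operations -> escalate_schedule), so O(escalate_schedule) either way.
The contrapositive of premise 6 (O(audit_audit_trail -> ¬escalate_schedule)) is O(escalate_schedule -> ¬audit_audit_trail), and O(escalate_schedule) is already established, so O(¬audit_audit_trail).
Premise 4 is O(¬sign_charter -> audit_audit_trail); contrapositively O(¬audit_audit_trail -> sign_charter). Since O(¬audit_audit_trail) holds, K gives O(sign_charter).
The contrapositive of premise 1 (O(¬obtain_consent -> ¬sign_charter)) is O(sign_charter -> obtain_consent), and O(sign_charter) is already established, so O(obtain_consent).
Premise 5 does not contribute to this derivation.
Hence obtain_consent is obligatory.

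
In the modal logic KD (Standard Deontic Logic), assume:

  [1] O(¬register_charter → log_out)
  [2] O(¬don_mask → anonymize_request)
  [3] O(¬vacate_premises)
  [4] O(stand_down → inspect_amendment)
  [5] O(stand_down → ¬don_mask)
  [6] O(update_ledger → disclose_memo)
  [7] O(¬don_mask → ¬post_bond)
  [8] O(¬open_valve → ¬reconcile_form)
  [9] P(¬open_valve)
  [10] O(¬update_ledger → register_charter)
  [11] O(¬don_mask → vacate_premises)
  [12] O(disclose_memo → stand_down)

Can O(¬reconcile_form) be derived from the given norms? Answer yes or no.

No

Premise 8 is O(¬open_valve → ¬reconcile_form), but O(¬open_valve) is not derivable from the premises (the permission P(¬open_valve) asserts only ¬O(open_valve), not O(¬open_valve)), so it does not yield O(¬reconcile_form).
No other premise forces O(¬reconcile_form). An ideal world satisfying every premise can still have ¬reconcile_form false, so O(¬reconcile_form) is not derivable.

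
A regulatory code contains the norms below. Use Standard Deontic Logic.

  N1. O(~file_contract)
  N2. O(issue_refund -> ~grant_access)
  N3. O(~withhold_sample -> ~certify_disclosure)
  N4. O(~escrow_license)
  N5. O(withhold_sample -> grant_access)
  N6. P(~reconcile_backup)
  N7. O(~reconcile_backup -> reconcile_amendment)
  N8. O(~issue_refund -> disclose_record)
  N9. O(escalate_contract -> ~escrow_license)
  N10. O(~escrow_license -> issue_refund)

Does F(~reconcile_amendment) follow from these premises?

No

Premise 7 is O(~reconcile_backup -> reconcile_amendment), but O(~reconcile_backup) is not derivable from the premises (the permission P(~reconcile_backup) asserts only ~O(reconcile_backup), not O(~reconcile_backup)), so it does not yield O(reconcile_amendment).
No other premise forces O(reconcile_amendment). An ideal world satisfying every premise can still have ~reconcile_amendment true, so F(~reconcile_amendment) is not derivable.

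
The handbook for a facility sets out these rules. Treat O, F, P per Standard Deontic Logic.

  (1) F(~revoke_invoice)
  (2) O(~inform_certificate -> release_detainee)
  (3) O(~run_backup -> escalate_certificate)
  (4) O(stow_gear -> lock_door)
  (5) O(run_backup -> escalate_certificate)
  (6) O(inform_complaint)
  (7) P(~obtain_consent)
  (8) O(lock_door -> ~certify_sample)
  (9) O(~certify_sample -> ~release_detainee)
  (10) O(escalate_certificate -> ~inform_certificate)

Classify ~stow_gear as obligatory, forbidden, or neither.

Premises 5 and 3 are O(run_backup -> escalate_certificate) and O(~run_backup -> escalate_certificate); every ideal world satisfies run_backup or ~run_backup, so in either case escalate_certificate holds — hence O(escalate_certificate).
Applying K to premise 10 (O(escalate_certificate -> ~inform_certificate)) and O(escalate_certificate) yields O(~inform_certificate).
Applying K to premise 2 (O(~inform_certificate -> release_detainee)) and O(~inform_certificate) yields O(release_detainee).
Premise 9, O(~certify_sample -> ~release_detainee), contraposes to O(release_detainee -> certify_sample); with O(release_detainee) we get O(certify_sample).
Premise 8 is O(lock_door -> ~certify_sample); contrapositively O(certify_sample -> ~lock_door). Since O(certify_sample) holds, K gives O(~lock_door).
Premise 4 is O(stow_gear -> lock_door); contrapositively O(~lock_door -> ~stow_gear). Since O(~lock_door) holds, K gives O(~stow_gear).
Premises 1, 6, 7 do not contribute to this derivation.
Hence ~stow_gear is obligatory.

Obligatory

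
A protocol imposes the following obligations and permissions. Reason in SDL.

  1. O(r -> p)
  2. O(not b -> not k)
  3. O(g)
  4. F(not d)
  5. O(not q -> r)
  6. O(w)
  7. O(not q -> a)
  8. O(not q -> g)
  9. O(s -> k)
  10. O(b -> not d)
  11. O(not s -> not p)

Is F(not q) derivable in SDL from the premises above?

Yes

Premise 4 is F(not d), i.e. O(d).
Premise 10 is O(b -> not d); contrapositively O(d -> not b). Since O(d) holds, K gives O(not b).
With premise 2, O(not b -> not k), the K-axiom yields O(not k).
Premise 9 is O(s -> k); contrapositively O(not k -> not s). Since O(not k) holds, K gives O(not s).
Applying K to premise 11 (O(not s -> not p)) and O(not s) yields O(not p).
Premise 1, O(r -> p), contraposes to O(not p -> not r); with O(not p) we get O(not r).
Premise 5 is O(not q -> r); contrapositively O(not r -> q). Since O(not r) holds, K gives O(q).
Premises 3, 6, 7, 8 do not contribute to this derivation.
So O(q) holds, i.e. F(not q). The claim follows.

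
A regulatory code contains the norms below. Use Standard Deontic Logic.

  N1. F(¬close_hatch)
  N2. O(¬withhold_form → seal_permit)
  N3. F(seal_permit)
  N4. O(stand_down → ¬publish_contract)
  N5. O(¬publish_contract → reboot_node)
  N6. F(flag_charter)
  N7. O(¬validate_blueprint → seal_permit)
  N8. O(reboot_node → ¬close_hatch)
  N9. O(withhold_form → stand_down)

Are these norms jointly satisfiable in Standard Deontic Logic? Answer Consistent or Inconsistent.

Inconsistent

F(¬close_hatch) at premise 1 means O(close_hatch).
The contrapositive of premise 8 (O(reboot_node → ¬close_hatch)) is O(close_hatch → ¬reboot_node), and O(close_hatch) is already established, so O(¬reboot_node).
Premise 5 is O(¬publish_contract → reboot_node); contrapositively O(¬reboot_node → publish_contract). Since O(¬reboot_node) holds, K gives O(publish_contract).
Premise 4, O(stand_down → ¬publish_contract), contraposes to O(publish_contract → ¬stand_down); with O(publish_contract) we get O(¬stand_down).
Premise 9 is O(withhold_form → stand_down); contrapositively O(¬stand_down → ¬withhold_form). Since O(¬stand_down) holds, K gives O(¬withhold_form).
Premise 2 is O(¬withhold_form → seal_permit); since O(¬withhold_form), deontic closure gives O(seal_permit).
However, F(seal_permit) at premise 3 amounts to O(¬seal_permit).
We now have both O(seal_permit) and O(¬seal_permit) — seal_permit is simultaneously obligatory and forbidden, violating the D-axiom.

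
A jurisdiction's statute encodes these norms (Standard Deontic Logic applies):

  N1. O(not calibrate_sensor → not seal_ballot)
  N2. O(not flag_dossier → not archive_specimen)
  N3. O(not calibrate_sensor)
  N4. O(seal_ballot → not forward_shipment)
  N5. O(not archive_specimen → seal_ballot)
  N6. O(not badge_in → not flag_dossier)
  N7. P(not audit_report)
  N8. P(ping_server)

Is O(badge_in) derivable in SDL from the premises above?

Yes

From premise 3 we have O(not calibrate_sensor).
Applying K to premise 1 (O(not calibrate_sensor → not seal_ballot)) and O(not calibrate_sensor) yields O(not seal_ballot).
The contrapositive of premise 5 (O(not archive_specimen → seal_ballot)) is O(not seal_ballot → archive_specimen), and O(not seal_ballot) is already established, so O(archive_specimen).
The contrapositive of premise 2 (O(not flag_dossier → not archive_specimen)) is O(archive_specimen → flag_dossier), and O(archive_specimen) is already established, so O(flag_dossier).
Premise 6 is O(not badge_in → not flag_dossier); contrapositively O(flag_dossier → badge_in). Since O(flag_dossier) holds, K gives O(badge_in).
Premises 4, 7, 8 do not contribute to this derivation.
So O(badge_in) follows.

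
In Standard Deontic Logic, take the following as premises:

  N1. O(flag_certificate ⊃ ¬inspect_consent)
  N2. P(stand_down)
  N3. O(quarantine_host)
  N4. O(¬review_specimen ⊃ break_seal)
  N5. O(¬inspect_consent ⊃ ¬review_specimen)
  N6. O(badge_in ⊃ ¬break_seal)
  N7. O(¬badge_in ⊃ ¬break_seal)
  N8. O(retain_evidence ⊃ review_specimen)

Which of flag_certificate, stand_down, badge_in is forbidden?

By case analysis on badge_in: premise 6 gives O(badge_in ⊃ ¬break_seal) and premise 7 gives O(¬badge_in ⊃ ¬break_seal), so O(¬break_seal) either way.
Premise 4, O(¬review_specimen ⊃ break_seal), contraposes to O(¬break_seal ⊃ review_specimen); with O(¬break_seal) we get O(review_specimen).
Premise 5 is O(¬inspect_consent ⊃ ¬review_specimen); contrapositively O(review_specimen ⊃ inspect_consent). Since O(review_specimen) holds, K gives O(inspect_consent).
Premise 1 is O(flag_certificate ⊃ ¬inspect_consent); contrapositively O(inspect_consent ⊃ ¬flag_certificate). Since O(inspect_consent) holds, K gives O(¬flag_certificate).
So O(¬flag_certificate) holds, i.e. flag_certificate is forbidden. None of the other listed options is forbidden under the premises.

flag_certificate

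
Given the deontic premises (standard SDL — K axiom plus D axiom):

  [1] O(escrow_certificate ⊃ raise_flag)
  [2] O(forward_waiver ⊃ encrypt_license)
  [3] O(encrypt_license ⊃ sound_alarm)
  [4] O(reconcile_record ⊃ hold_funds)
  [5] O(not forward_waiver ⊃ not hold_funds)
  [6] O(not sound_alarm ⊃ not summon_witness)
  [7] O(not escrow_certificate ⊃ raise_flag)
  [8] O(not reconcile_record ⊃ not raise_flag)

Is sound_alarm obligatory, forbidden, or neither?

Premises 1 and 7 are O(escrow_certificate ⊃ raise_flag) and O(not escrow_certificate ⊃ raise_flag); every ideal world satisfies escrow_certificate or not escrow_certificate, so in either case raise_flag holds — hence O(raise_flag).
Premise 8, O(not reconcile_record ⊃ not raise_flag), contraposes to O(raise_flag ⊃ reconcile_record); with O(raise_flag) we get O(reconcile_record).
Premise 4 is O(reconcile_record ⊃ hold_funds); since O(reconcile_record), deontic closure gives O(hold_funds).
Premise 5, O(not forward_waiver ⊃ not hold_funds), contraposes to O(hold_funds ⊃ forward_waiver); with O(hold_funds) we get O(forward_waiver).
From O(forward_waiver) and premise 2, O(forward_waiver ⊃ encrypt_license), we obtain O(encrypt_license).
Premise 3 is O(encrypt_license ⊃ sound_alarm); since O(encrypt_license), deontic closure gives O(sound_alarm).
Premise 6 does not contribute to this derivation.
Hence sound_alarm is obligatory.

Obligatory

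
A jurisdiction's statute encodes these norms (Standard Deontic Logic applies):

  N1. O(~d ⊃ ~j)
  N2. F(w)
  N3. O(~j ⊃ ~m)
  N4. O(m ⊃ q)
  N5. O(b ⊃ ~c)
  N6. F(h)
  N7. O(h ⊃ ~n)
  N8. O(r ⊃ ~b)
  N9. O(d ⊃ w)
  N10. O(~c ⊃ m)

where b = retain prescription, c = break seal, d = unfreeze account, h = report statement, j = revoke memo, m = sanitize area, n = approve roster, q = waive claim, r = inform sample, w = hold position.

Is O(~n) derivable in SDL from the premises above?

Premise 7 is O(h ⊃ ~n), but O(h) is not derivable from the premises, so it does not yield O(~n).
No other premise forces O(~n). An ideal world satisfying every premise can still have ~n false, so O(~n) is not derivable.

No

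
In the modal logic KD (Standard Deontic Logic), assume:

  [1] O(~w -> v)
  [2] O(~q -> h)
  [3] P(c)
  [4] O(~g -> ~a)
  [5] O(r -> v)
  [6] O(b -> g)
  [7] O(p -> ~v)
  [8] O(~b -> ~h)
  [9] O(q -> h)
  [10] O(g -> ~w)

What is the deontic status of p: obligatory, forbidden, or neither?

By case analysis on ~q: premise 2 gives O(~q -> h) and premise 9 gives O(q -> h), so O(h) either way.
Premise 8 is O(~b -> ~h); contrapositively O(h -> b). Since O(h) holds, K gives O(b).
Applying K to premise 6 (O(b -> g)) and O(b) yields O(g).
With premise 10, O(g -> ~w), the K-axiom yields O(~w).
Premise 1 is O(~w -> v); since O(~w), deontic closure gives O(v).
Premise 7, O(p -> ~v), contraposes to O(v -> ~p); with O(v) we get O(~p).
Premises 3, 4, 5 do not contribute to this derivation.
Thus O(~p), which is F(p): p is forbidden.

Forbidden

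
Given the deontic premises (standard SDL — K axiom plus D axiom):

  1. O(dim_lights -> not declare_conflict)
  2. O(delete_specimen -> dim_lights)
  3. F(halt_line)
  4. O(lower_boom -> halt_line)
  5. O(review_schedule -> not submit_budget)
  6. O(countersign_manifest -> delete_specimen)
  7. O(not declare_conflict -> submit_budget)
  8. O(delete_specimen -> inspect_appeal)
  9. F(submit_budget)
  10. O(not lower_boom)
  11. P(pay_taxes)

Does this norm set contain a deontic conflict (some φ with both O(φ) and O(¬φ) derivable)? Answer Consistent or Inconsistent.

Premise 4 is O(lower_boom -> halt_line), but O(lower_boom) is not derivable from the premises, so it does not yield O(halt_line).
So O(halt_line) is not derivable, and the apparent clash with O(not halt_line) does not arise.
A world satisfying every obligation exists (e.g. countersign_manifest=false, declare_conflict=true, delete_specimen=false, dim_lights=false, halt_line=false, inspect_appeal=false, lower_boom=false, pay_taxes=false, review_schedule=false, submit_budget=false); no atom is both obligatory and forbidden, so the set is consistent.

Consistent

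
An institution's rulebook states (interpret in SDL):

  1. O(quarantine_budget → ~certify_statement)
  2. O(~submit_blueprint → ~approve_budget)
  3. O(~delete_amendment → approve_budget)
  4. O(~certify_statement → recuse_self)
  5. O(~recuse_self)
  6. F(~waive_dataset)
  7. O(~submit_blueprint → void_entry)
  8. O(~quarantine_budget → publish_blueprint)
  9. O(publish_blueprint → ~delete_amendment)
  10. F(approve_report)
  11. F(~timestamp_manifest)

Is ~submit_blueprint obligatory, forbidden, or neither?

Forbidden

From premise 5 we have O(~recuse_self).
Premise 4, O(~certify_statement → recuse_self), contraposes to O(~recuse_self → certify_statement); with O(~recuse_self) we get O(certify_statement).
Premise 1, O(quarantine_budget → ~certify_statement), contraposes to O(certify_statement → ~quarantine_budget); with O(certify_statement) we get O(~quarantine_budget).
Premise 8 is O(~quarantine_budget → publish_blueprint); since O(~quarantine_budget), deontic closure gives O(publish_blueprint).
From O(publish_blueprint) and premise 9, O(publish_blueprint → ~delete_amendment), we obtain O(~delete_amendment).
With premise 3, O(~delete_amendment → approve_budget), the K-axiom yields O(approve_budget).
Premise 2, O(~submit_blueprint → ~approve_budget), contraposes to O(approve_budget → submit_blueprint); with O(approve_budget) we get O(submit_blueprint).
Premises 6, 7, 10, 11 do not contribute to this derivation.
Thus O(submit_blueprint), which is F(~submit_blueprint): ~submit_blueprint is forbidden.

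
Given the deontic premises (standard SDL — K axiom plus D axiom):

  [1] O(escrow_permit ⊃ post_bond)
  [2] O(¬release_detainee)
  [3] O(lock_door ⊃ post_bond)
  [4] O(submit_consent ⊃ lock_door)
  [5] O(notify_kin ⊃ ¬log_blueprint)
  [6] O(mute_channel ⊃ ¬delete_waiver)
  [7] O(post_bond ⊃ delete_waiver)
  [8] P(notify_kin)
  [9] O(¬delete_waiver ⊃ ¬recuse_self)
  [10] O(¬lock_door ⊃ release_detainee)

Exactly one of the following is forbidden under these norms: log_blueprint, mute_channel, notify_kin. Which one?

Premise 2 gives O(¬release_detainee).
The contrapositive of premise 10 (O(¬lock_door ⊃ release_detainee)) is O(¬release_detainee ⊃ lock_door), and O(¬release_detainee) is already established, so O(lock_door).
From O(lock_door) and premise 3, O(lock_door ⊃ post_bond), we obtain O(post_bond).
Applying K to premise 7 (O(post_bond ⊃ delete_waiver)) and O(post_bond) yields O(delete_waiver).
Premise 6, O(mute_channel ⊃ ¬delete_waiver), contraposes to O(delete_waiver ⊃ ¬mute_channel); with O(delete_waiver) we get O(¬mute_channel).
So O(¬mute_channel) holds, i.e. mute_channel is forbidden. None of the other listed options is forbidden under the premises.

mute_channel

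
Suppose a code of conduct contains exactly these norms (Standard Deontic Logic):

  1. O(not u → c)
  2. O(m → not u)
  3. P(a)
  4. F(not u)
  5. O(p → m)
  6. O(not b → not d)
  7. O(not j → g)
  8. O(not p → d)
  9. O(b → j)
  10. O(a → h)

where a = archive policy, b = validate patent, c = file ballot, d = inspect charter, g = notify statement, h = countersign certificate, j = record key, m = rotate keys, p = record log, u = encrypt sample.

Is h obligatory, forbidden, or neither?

Premise 10 is O(a → h), but O(a) is not derivable from the premises (the permission P(a) asserts only not O(not a), not O(a)), so it does not yield O(h).
No premise or chain of K-axiom applications forces O(h), and none forces O(not h). So h is neither obligatory nor forbidden under these norms.

Neither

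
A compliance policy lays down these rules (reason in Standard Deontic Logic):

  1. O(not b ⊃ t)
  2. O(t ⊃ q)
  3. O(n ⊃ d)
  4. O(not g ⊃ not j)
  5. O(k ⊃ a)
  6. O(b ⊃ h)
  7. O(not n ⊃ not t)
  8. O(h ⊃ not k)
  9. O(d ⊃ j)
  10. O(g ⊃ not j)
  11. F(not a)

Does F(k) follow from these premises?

Premises 10 and 4 are O(g ⊃ not j) and O(not g ⊃ not j); every ideal world satisfies g or not g, so in either case not j holds — hence O(not j).
The contrapositive of premise 9 (O(d ⊃ j)) is O(not j ⊃ not d), and O(not j) is already established, so O(not d).
The contrapositive of premise 3 (O(n ⊃ d)) is O(not d ⊃ not n), and O(not d) is already established, so O(not n).
Premise 7 is O(not n ⊃ not t); since O(not n), deontic closure gives O(not t).
Premise 1, O(not b ⊃ t), contraposes to O(not t ⊃ b); with O(not t) we get O(b).
Applying K to premise 6 (O(b ⊃ h)) and O(b) yields O(h).
With premise 8, O(h ⊃ not k), the K-axiom yields O(not k).
Premises 2, 5, 11 do not contribute to this derivation.
So O(not k) holds, i.e. F(k). The claim follows.

Yes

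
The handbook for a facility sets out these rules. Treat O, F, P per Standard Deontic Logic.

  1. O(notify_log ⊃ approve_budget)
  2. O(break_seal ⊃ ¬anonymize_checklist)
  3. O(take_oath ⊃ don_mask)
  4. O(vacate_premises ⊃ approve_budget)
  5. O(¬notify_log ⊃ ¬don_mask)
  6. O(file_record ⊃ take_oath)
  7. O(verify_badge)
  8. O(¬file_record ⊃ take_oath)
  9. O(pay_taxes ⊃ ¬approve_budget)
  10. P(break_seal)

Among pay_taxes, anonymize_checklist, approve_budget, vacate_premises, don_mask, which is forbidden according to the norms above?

By case analysis on ¬file_record: premise 8 gives O(¬file_record ⊃ take_oath) and premise 6 gives O(file_record ⊃ take_oath), so O(take_oath) either way.
With premise 3, O(take_oath ⊃ don_mask), the K-axiom yields O(don_mask).
Premise 5, O(¬notify_log ⊃ ¬don_mask), contraposes to O(don_mask ⊃ notify_log); with O(don_mask) we get O(notify_log).
Premise 1 is O(notify_log ⊃ approve_budget); since O(notify_log), deontic closure gives O(approve_budget).
The contrapositive of premise 9 (O(pay_taxes ⊃ ¬approve_budget)) is O(approve_budget ⊃ ¬pay_taxes), and O(approve_budget) is already established, so O(¬pay_taxes).
So O(¬pay_taxes) holds, i.e. pay_taxes is forbidden. None of the other listed options is forbidden under the premises.

pay_taxes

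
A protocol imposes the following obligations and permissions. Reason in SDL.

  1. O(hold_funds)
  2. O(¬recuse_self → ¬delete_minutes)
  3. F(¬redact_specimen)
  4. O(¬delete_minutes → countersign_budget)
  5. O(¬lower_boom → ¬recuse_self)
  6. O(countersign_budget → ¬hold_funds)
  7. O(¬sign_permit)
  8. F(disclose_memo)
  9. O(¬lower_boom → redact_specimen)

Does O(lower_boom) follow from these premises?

From premise 1 we have O(hold_funds).
Premise 6, O(countersign_budget → ¬hold_funds), contraposes to O(hold_funds → ¬countersign_budget); with O(hold_funds) we get O(¬countersign_budget).
Premise 4 is O(¬delete_minutes → countersign_budget); contrapositively O(¬countersign_budget → delete_minutes). Since O(¬countersign_budget) holds, K gives O(delete_minutes).
Premise 2, O(¬recuse_self → ¬delete_minutes), contraposes to O(delete_minutes → recuse_self); with O(delete_minutes) we get O(recuse_self).
The contrapositive of premise 5 (O(¬lower_boom → ¬recuse_self)) is O(recuse_self → lower_boom), and O(recuse_self) is already established, so O(lower_boom).
Premises 3, 7, 8, 9 do not contribute to this derivation.
So O(lower_boom) follows.

Yes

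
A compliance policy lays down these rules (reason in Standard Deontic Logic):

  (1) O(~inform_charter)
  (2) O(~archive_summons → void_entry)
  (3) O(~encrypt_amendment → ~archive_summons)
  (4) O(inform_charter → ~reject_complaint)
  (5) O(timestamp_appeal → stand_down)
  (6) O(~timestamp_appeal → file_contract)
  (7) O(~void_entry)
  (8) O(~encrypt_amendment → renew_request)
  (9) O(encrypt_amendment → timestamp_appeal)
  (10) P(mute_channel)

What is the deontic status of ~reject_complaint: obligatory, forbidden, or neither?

Neither

Premise 4 is O(inform_charter → ~reject_complaint), but O(inform_charter) is not derivable from the premises, so it does not yield O(~reject_complaint).
No premise or chain of K-axiom applications forces O(~reject_complaint), and none forces O(reject_complaint). So ~reject_complaint is neither obligatory nor forbidden under these norms.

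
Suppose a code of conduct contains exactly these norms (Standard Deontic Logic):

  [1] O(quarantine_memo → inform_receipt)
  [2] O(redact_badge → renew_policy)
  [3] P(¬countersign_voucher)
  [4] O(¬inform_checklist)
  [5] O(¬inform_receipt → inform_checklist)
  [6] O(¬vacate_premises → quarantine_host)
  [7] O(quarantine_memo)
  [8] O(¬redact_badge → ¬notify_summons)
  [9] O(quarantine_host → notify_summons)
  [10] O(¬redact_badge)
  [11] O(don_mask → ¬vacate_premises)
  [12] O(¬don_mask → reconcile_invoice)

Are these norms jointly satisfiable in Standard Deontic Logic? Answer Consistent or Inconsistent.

Premise 5 is O(¬inform_receipt → inform_checklist), but O(¬inform_receipt) is not derivable from the premises, so it does not yield O(inform_checklist).
So O(inform_checklist) is not derivable, and the apparent clash with O(¬inform_checklist) does not arise.
A world satisfying every obligation exists (e.g. countersign_voucher=false, don_mask=false, inform_checklist=false, inform_receipt=true, notify_summons=false, quarantine_host=false, quarantine_memo=true, reconcile_invoice=true, redact_badge=false, renew_policy=false, vacate_premises=true); no atom is both obligatory and forbidden, so the set is consistent.

Consistent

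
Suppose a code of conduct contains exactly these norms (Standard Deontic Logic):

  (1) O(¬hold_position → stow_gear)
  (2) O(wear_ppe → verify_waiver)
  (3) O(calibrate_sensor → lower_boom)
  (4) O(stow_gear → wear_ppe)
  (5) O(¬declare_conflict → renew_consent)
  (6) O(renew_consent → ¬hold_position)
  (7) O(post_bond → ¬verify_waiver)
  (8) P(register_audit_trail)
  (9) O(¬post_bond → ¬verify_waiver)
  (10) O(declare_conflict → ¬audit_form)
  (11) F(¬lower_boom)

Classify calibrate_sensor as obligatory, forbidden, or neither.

Premise 3 is O(calibrate_sensor → lower_boom); even if O(lower_boom) held, inferring O(calibrate_sensor) would be affirming the consequent — invalid.
No premise or chain of K-axiom applications forces O(calibrate_sensor), and none forces O(¬calibrate_sensor). So calibrate_sensor is neither obligatory nor forbidden under these norms.

Neither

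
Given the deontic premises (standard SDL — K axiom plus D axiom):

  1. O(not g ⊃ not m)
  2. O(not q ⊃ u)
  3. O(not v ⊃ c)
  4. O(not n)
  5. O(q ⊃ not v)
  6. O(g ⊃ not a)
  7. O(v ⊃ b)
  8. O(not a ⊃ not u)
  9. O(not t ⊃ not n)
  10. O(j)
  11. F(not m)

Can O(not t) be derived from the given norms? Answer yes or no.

No

Premise 9 is O(not t ⊃ not n); even if O(not n) held, inferring O(not t) would be affirming the consequent — invalid.
No other premise forces O(not t). An ideal world satisfying every premise can still have not t false, so O(not t) is not derivable.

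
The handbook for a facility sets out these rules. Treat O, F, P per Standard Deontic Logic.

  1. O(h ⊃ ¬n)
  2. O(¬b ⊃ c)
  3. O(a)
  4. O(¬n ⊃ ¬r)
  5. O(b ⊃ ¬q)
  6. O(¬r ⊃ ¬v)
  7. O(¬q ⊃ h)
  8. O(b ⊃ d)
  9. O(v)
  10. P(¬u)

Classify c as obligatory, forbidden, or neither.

Obligatory

From premise 9 we have O(v).
Premise 6 is O(¬r ⊃ ¬v); contrapositively O(v ⊃ r). Since O(v) holds, K gives O(r).
Premise 4, O(¬n ⊃ ¬r), contraposes to O(r ⊃ n); with O(r) we get O(n).
The contrapositive of premise 1 (O(h ⊃ ¬n)) is O(n ⊃ ¬h), and O(n) is already established, so O(¬h).
Premise 7 is O(¬q ⊃ h); contrapositively O(¬h ⊃ q). Since O(¬h) holds, K gives O(q).
Premise 5 is O(b ⊃ ¬q); contrapositively O(q ⊃ ¬b). Since O(q) holds, K gives O(¬b).
From O(¬b) and premise 2, O(¬b ⊃ c), we obtain O(c).
Premises 3, 8, 10 do not contribute to this derivation.
Hence c is obligatory.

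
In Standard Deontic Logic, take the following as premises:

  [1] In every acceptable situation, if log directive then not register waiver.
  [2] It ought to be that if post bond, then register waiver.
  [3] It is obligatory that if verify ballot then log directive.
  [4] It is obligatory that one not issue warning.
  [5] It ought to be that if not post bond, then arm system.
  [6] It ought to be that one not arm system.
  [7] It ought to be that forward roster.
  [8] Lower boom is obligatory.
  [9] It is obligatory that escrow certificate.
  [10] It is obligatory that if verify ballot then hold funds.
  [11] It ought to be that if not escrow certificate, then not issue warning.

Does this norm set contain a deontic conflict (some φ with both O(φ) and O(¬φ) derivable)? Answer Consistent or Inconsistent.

Premise 11 is O(¬escrow_certificate → ¬issue_warning); even if O(¬issue_warning) held, inferring O(¬escrow_certificate) would be affirming the consequent — invalid.
So O(¬escrow_certificate) is not derivable, and the apparent clash with O(escrow_certificate) does not arise.
A world satisfying every obligation exists (e.g. arm_system=false, escrow_certificate=true, forward_roster=true, hold_funds=false, issue_warning=false, log_directive=false, lower_boom=true, post_bond=true, register_waiver=true, verify_ballot=false); no atom is both obligatory and forbidden, so the set is consistent.

Consistent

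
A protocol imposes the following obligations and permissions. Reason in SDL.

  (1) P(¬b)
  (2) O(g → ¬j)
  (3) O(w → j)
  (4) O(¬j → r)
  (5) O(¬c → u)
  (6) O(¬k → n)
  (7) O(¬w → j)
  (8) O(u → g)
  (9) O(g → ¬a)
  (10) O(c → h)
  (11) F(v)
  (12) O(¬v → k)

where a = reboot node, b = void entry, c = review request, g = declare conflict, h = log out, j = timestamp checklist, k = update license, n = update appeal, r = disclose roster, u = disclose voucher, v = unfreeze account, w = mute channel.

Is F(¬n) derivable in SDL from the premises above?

No

Premise 6 is O(¬k → n), but O(¬k) is not derivable from the premises, so it does not yield O(n).
No other premise forces O(n). An ideal world satisfying every premise can still have ¬n true, so F(¬n) is not derivable.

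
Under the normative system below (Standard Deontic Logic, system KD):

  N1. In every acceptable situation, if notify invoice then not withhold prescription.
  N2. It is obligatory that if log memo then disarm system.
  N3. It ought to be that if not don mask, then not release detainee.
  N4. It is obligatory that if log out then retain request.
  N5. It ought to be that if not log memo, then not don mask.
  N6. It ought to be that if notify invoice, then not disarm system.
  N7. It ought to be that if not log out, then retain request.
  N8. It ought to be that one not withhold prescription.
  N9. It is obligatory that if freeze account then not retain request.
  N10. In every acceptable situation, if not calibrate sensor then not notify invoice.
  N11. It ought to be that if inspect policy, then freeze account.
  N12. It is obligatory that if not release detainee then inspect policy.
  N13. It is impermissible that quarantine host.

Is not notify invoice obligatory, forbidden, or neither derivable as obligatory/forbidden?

Obligatory

Premises 4 and 7 cover both cases: O(log_out → retain_request) and O(¬log_out → retain_request). Since log_out ∨ ¬log_out is a tautology, O(retain_request) follows.
Premise 9 is O(freeze_account → ¬retain_request); contrapositively O(retain_request → ¬freeze_account). Since O(retain_request) holds, K gives O(¬freeze_account).
Premise 11, O(inspect_policy → freeze_account), contraposes to O(¬freeze_account → ¬inspect_policy); with O(¬freeze_account) we get O(¬inspect_policy).
The contrapositive of premise 12 (O(¬release_detainee → inspect_policy)) is O(¬inspect_policy → release_detainee), and O(¬inspect_policy) is already established, so O(release_detainee).
The contrapositive of premise 3 (O(¬don_mask → ¬release_detainee)) is O(release_detainee → don_mask), and O(release_detainee) is already established, so O(don_mask).
The contrapositive of premise 5 (O(¬log_memo → ¬don_mask)) is O(don_mask → log_memo), and O(don_mask) is already established, so O(log_memo).
Applying K to premise 2 (O(log_memo → disarm_system)) and O(log_memo) yields O(disarm_system).
The contrapositive of premise 6 (O(notify_invoice → ¬disarm_system)) is O(disarm_system → ¬notify_invoice), and O(disarm_system) is already established, so O(¬notify_invoice).
Premises 1, 8, 10, 13 do not contribute to this derivation.
Hence ¬notify_invoice is obligatory.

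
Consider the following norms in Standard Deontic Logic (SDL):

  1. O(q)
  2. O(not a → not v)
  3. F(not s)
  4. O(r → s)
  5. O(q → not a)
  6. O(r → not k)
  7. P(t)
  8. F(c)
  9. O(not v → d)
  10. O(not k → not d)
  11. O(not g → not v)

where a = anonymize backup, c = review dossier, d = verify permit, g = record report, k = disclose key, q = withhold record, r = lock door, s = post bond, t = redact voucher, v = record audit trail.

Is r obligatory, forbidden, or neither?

From premise 1 we have O(q).
With premise 5, O(q → not a), the K-axiom yields O(not a).
From O(not a) and premise 2, O(not a → not v), we obtain O(not v).
Premise 9 is O(not v → d); since O(not v), deontic closure gives O(d).
The contrapositive of premise 10 (O(not k → not d)) is O(d → k), and O(d) is already established, so O(k).
Premise 6 is O(r → not k); contrapositively O(k → not r). Since O(k) holds, K gives O(not r).
Premises 3, 4, 7, 8, 11 do not contribute to this derivation.
Thus O(not r), which is F(r): r is forbidden.

Forbidden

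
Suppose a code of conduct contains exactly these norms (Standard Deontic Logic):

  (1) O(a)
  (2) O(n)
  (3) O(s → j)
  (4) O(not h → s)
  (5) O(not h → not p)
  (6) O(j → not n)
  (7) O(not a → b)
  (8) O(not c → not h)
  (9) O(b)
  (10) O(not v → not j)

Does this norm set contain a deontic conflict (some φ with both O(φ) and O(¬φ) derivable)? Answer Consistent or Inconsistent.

Consistent

Premise 7 is O(not a → b); even if O(b) held, inferring O(not a) would be affirming the consequent — invalid.
So O(not a) is not derivable, and the apparent clash with O(a) does not arise.
A world satisfying every obligation exists (e.g. a=true, b=true, c=true, h=true, j=false, n=true, p=false, s=false, v=false); no atom is both obligatory and forbidden, so the set is consistent.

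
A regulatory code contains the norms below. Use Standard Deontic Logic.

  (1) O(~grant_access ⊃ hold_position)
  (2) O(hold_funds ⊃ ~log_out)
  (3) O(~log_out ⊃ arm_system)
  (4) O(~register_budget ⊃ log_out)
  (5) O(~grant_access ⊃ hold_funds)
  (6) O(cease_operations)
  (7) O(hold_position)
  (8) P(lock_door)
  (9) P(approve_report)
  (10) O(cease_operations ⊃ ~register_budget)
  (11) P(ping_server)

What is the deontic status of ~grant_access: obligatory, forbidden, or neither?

Forbidden

From premise 6 we have O(cease_operations).
Premise 10 is O(cease_operations ⊃ ~register_budget); since O(cease_operations), deontic closure gives O(~register_budget).
Applying K to premise 4 (O(~register_budget ⊃ log_out)) and O(~register_budget) yields O(log_out).
Premise 2, O(hold_funds ⊃ ~log_out), contraposes to O(log_out ⊃ ~hold_funds); with O(log_out) we get O(~hold_funds).
The contrapositive of premise 5 (O(~grant_access ⊃ hold_funds)) is O(~hold_funds ⊃ grant_access), and O(~hold_funds) is already established, so O(grant_access).
Premises 1, 3, 7, 8, 9, 11 do not contribute to this derivation.
Thus O(grant_access), which is F(~grant_access): ~grant_access is forbidden.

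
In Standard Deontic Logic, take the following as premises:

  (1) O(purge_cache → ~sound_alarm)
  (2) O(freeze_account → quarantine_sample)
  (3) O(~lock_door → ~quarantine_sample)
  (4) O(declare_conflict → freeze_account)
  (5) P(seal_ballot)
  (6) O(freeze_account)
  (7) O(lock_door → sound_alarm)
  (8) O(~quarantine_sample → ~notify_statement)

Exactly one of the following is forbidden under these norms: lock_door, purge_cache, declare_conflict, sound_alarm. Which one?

purge_cache

Premise 6 gives O(freeze_account).
Premise 2 is O(freeze_account → quarantine_sample); since O(freeze_account), deontic closure gives O(quarantine_sample).
Premise 3 is O(~lock_door → ~quarantine_sample); contrapositively O(quarantine_sample → lock_door). Since O(quarantine_sample) holds, K gives O(lock_door).
With premise 7, O(lock_door → sound_alarm), the K-axiom yields O(sound_alarm).
Premise 1 is O(purge_cache → ~sound_alarm); contrapositively O(sound_alarm → ~purge_cache). Since O(sound_alarm) holds, K gives O(~purge_cache).
So O(~purge_cache) holds, i.e. purge_cache is forbidden. None of the other listed options is forbidden under the premises.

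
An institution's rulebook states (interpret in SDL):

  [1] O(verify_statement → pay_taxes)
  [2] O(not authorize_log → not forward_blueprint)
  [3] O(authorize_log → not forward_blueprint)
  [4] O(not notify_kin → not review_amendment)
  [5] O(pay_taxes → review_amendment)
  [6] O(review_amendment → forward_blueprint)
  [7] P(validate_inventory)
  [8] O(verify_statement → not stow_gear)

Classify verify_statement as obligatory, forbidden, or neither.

Premises 3 and 2 cover both cases: O(authorize_log → not forward_blueprint) and O(not authorize_log → not forward_blueprint). Since authorize_log ∨ not authorize_log is a tautology, O(not forward_blueprint) follows.
Premise 6, O(review_amendment → forward_blueprint), contraposes to O(not forward_blueprint → not review_amendment); with O(not forward_blueprint) we get O(not review_amendment).
Premise 5, O(pay_taxes → review_amendment), contraposes to O(not review_amendment → not pay_taxes); with O(not review_amendment) we get O(not pay_taxes).
Premise 1, O(verify_statement → pay_taxes), contraposes to O(not pay_taxes → not verify_statement); with O(not pay_taxes) we get O(not verify_statement).
Premises 4, 7, 8 do not contribute to this derivation.
Thus O(not verify_statement), which is F(verify_statement): verify_statement is forbidden.

Forbidden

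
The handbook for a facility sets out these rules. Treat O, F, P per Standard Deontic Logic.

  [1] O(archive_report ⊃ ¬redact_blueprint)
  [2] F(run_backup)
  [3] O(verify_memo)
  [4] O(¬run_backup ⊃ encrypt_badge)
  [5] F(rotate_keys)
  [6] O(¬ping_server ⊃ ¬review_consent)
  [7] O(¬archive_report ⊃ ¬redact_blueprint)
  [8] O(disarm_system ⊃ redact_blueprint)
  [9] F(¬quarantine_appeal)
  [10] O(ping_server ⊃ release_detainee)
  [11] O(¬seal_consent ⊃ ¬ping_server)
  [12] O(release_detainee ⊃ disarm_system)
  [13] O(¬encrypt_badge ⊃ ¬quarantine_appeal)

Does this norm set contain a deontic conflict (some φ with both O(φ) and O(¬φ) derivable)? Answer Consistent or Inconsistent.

Consistent

Premise 13 is O(¬encrypt_badge ⊃ ¬quarantine_appeal), but O(¬encrypt_badge) is not derivable from the premises, so it does not yield O(¬quarantine_appeal).
So O(¬quarantine_appeal) is not derivable, and the apparent clash with O(quarantine_appeal) does not arise.
A world satisfying every obligation exists (e.g. archive_report=false, disarm_system=false, encrypt_badge=true, ping_server=false, quarantine_appeal=true, redact_blueprint=false, release_detainee=false, review_consent=false, rotate_keys=false, run_backup=false, seal_consent=false, verify_memo=true); no atom is both obligatory and forbidden, so the set is consistent.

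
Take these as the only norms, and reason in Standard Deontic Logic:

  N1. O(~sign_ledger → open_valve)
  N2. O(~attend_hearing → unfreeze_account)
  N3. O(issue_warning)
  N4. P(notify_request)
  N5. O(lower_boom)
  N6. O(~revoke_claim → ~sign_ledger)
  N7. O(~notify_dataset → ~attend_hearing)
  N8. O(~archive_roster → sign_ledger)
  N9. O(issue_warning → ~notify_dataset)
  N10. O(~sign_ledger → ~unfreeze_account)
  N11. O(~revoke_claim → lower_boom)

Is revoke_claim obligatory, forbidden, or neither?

Obligatory

From premise 3 we have O(issue_warning).
Applying K to premise 9 (O(issue_warning → ~notify_dataset)) and O(issue_warning) yields O(~notify_dataset).
With premise 7, O(~notify_dataset → ~attend_hearing), the K-axiom yields O(~attend_hearing).
Premise 2 is O(~attend_hearing → unfreeze_account); since O(~attend_hearing), deontic closure gives O(unfreeze_account).
The contrapositive of premise 10 (O(~sign_ledger → ~unfreeze_account)) is O(unfreeze_account → sign_ledger), and O(unfreeze_account) is already established, so O(sign_ledger).
The contrapositive of premise 6 (O(~revoke_claim → ~sign_ledger)) is O(sign_ledger → revoke_claim), and O(sign_ledger) is already established, so O(revoke_claim).
Premises 1, 4, 5, 8, 11 do not contribute to this derivation.
Hence revoke_claim is obligatory.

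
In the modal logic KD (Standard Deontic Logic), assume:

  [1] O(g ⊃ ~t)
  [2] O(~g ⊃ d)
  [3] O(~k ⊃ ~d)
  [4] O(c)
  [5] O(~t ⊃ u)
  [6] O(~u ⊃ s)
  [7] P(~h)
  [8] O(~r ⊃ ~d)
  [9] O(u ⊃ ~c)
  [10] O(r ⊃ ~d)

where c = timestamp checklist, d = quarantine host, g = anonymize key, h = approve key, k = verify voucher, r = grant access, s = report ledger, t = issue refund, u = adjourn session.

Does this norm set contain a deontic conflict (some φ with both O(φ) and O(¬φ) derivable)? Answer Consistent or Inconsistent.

Inconsistent

By case analysis on ~r: premise 8 gives O(~r ⊃ ~d) and premise 10 gives O(r ⊃ ~d), so O(~d) either way.
Premise 2, O(~g ⊃ d), contraposes to O(~d ⊃ g); with O(~d) we get O(g).
From O(g) and premise 1, O(g ⊃ ~t), we obtain O(~t).
With premise 5, O(~t ⊃ u), the K-axiom yields O(u).
From O(u) and premise 9, O(u ⊃ ~c), we obtain O(~c).
Yet premise 4 states O(c).
We now have both O(~c) and O(c) — c is simultaneously obligatory and forbidden, violating the D-axiom.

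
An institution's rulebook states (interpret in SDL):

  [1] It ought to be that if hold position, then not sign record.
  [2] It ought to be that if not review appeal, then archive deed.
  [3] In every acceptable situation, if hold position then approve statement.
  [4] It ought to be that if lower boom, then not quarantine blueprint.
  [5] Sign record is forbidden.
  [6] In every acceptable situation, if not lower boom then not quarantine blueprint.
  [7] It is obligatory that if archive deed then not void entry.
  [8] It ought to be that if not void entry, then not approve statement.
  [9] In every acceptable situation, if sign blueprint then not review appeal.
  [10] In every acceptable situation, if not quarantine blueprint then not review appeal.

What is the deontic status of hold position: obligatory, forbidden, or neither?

By case analysis on lower_boom: premise 4 gives O(lower_boom → ¬quarantine_blueprint) and premise 6 gives O(¬lower_boom → ¬quarantine_blueprint), so O(¬quarantine_blueprint) either way.
Applying K to premise 10 (O(¬quarantine_blueprint → ¬review_appeal)) and O(¬quarantine_blueprint) yields O(¬review_appeal).
Applying K to premise 2 (O(¬review_appeal → archive_deed)) and O(¬review_appeal) yields O(archive_deed).
With premise 7, O(archive_deed → ¬void_entry), the K-axiom yields O(¬void_entry).
From O(¬void_entry) and premise 8, O(¬void_entry → ¬approve_statement), we obtain O(¬approve_statement).
Premise 3 is O(hold_position → approve_statement); contrapositively O(¬approve_statement → ¬hold_position). Since O(¬approve_statement) holds, K gives O(¬hold_position).
Premises 1, 5, 9 do not contribute to this derivation.
Thus O(¬hold_position), which is F(hold_position): hold_position is forbidden.

Forbidden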